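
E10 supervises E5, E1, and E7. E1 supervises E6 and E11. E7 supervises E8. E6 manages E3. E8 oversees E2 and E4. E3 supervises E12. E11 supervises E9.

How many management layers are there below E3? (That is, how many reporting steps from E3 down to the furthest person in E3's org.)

1

The longest chain under E3 runs E3 → E12, which is 1 level below E3.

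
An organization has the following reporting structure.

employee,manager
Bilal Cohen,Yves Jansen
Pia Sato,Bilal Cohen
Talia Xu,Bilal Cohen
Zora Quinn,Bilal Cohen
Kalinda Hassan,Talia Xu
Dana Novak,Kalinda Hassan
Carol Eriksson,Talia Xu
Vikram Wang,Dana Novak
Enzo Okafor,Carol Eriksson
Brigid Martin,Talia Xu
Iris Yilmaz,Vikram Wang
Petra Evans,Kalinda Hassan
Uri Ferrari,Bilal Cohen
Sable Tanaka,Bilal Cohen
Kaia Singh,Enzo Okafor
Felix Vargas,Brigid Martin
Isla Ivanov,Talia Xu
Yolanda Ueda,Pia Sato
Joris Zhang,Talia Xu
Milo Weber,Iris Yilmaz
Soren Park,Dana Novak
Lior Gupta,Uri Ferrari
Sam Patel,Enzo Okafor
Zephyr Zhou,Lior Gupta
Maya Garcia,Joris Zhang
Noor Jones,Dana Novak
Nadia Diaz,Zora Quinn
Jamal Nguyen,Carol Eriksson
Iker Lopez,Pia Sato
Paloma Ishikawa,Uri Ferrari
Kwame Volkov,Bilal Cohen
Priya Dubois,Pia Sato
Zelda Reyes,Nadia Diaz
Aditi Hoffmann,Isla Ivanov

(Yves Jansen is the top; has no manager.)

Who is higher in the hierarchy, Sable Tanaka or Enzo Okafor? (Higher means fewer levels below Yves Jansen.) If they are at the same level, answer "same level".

Sable Tanaka

Sable Tanaka is 2 levels below Yves Jansen; Enzo Okafor is 4. Sable Tanaka is higher.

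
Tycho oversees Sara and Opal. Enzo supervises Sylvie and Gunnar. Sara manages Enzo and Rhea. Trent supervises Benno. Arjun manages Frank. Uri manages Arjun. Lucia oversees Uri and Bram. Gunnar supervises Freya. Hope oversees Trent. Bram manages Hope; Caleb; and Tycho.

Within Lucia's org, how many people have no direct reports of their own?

7

The people in Lucia's organization with no one reporting to them are Opal, Rhea, Freya, Sylvie, Caleb, Benno, Frank. That is 7.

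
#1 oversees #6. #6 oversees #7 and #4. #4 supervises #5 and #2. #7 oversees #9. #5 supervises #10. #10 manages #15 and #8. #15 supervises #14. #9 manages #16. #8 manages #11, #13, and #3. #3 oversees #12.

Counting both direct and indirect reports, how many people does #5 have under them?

8

#5 directly manages #10. Under #10: #8, #11, #13, #3, #12, #15, #14 (7). That's 8 in total.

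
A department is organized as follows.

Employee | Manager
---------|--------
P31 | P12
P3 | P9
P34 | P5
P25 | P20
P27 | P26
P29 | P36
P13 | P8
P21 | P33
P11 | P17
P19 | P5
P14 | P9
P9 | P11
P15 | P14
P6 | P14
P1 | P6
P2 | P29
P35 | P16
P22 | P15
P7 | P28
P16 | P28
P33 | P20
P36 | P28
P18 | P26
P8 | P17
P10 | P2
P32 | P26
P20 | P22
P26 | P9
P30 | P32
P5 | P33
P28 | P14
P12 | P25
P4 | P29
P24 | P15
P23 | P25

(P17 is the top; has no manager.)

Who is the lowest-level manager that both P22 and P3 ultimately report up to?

P9

P22's chain of managers is P15, P14, P9, P11, P17. P3's chain of managers is P9, P11, P17. The first manager that appears in both chains is P9.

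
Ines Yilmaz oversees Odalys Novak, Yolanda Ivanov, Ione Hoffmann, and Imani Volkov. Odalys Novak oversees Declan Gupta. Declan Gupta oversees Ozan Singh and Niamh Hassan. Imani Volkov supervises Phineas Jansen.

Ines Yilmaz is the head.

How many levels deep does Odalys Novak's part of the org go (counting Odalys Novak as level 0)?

2

The longest chain under Odalys Novak runs Odalys Novak → Declan Gupta → Ozan Singh, which is 2 levels below Odalys Novak.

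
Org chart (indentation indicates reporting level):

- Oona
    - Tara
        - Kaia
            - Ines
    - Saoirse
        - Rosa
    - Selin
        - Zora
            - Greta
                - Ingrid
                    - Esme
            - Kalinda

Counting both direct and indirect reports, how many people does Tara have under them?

2

Tara directly manages Kaia. Under Kaia: Ines (1). That's 2 in total.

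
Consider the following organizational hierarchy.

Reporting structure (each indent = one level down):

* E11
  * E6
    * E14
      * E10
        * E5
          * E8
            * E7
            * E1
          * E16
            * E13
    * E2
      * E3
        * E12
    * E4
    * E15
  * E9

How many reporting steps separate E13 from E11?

6

Chain from E13 up to E11: E13 → E16 → E5 → E10 → E14 → E6 → E11. That is 6 steps up, so E13 is 6 levels below E11.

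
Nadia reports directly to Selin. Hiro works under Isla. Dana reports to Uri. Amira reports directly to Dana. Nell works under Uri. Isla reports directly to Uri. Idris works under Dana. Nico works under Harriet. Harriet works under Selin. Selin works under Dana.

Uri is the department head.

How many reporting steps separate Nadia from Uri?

Chain from Nadia up to Uri: Nadia → Selin → Dana → Uri. That is 3 steps up, so Nadia is 3 levels below Uri.

3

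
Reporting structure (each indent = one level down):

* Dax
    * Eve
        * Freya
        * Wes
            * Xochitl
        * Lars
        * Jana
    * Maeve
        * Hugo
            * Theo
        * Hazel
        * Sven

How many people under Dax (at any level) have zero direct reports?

7

The people in Dax's organization with no one reporting to them are Sven, Hazel, Theo, Jana, Lars, Xochitl, Freya. That is 7.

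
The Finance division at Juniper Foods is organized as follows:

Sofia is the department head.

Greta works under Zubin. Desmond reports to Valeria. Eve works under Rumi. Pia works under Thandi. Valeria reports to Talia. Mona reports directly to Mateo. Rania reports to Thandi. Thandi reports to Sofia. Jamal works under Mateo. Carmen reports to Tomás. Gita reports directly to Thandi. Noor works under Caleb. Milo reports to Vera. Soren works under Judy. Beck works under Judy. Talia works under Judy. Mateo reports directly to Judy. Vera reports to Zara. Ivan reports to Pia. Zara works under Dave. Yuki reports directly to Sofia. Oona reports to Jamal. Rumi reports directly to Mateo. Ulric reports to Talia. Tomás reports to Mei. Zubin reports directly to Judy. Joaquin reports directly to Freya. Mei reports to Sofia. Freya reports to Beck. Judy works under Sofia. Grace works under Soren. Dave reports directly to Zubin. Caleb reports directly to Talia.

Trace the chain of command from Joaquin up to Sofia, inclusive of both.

Joaquin -> Freya -> Beck -> Judy -> Sofia

Joaquin reports to Freya. Freya reports to Beck. Beck reports to Judy. Judy reports to Sofia. Sofia is at the top.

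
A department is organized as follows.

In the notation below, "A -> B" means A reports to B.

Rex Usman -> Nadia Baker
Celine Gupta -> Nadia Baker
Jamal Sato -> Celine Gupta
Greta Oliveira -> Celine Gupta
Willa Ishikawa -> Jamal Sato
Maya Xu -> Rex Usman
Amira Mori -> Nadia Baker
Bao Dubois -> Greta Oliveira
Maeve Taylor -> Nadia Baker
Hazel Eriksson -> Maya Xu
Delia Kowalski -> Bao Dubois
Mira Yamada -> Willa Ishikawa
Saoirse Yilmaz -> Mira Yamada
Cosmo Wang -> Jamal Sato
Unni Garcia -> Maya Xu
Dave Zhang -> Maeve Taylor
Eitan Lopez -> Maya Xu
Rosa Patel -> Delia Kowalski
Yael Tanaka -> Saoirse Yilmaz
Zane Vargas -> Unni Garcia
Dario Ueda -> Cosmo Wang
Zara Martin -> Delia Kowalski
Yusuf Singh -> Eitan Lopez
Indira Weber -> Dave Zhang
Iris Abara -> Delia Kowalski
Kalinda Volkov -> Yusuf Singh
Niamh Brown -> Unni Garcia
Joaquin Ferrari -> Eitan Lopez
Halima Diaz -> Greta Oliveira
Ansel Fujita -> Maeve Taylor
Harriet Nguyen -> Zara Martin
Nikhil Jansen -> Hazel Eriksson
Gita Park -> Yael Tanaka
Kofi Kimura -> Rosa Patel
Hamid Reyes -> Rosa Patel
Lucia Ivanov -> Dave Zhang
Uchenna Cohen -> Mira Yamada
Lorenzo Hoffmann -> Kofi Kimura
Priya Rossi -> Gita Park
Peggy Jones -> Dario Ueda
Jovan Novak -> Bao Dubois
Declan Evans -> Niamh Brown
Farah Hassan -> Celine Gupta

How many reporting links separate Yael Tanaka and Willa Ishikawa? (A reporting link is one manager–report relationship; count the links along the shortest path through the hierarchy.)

3

Yael Tanaka is in Willa Ishikawa's organization: the chain from Yael Tanaka up to Willa Ishikawa is Yael Tanaka → Saoirse Yilmaz → Mira Yamada → Willa Ishikawa, which is 3 links.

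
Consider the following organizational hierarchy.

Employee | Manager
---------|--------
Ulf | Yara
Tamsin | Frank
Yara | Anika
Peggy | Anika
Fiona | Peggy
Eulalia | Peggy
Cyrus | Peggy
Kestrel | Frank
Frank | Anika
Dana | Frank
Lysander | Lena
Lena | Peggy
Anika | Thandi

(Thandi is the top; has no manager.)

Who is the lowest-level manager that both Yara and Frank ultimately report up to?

Yara's chain of managers is Anika, Thandi. Frank's chain of managers is Anika, Thandi. The first manager that appears in both chains is Anika.

Anika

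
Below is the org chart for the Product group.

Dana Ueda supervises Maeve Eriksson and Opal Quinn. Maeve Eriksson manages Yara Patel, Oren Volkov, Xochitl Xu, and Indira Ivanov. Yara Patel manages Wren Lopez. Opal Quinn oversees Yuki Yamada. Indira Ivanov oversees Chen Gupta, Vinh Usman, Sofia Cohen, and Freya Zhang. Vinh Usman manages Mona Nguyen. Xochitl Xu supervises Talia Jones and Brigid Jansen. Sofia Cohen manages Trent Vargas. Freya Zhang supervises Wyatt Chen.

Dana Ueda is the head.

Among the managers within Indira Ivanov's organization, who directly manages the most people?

Direct-report counts within Indira Ivanov's organization: Indira Ivanov has 4; Freya Zhang has 1; Sofia Cohen has 1; Vinh Usman has 1. The largest is 4, held by Indira Ivanov.

Indira Ivanov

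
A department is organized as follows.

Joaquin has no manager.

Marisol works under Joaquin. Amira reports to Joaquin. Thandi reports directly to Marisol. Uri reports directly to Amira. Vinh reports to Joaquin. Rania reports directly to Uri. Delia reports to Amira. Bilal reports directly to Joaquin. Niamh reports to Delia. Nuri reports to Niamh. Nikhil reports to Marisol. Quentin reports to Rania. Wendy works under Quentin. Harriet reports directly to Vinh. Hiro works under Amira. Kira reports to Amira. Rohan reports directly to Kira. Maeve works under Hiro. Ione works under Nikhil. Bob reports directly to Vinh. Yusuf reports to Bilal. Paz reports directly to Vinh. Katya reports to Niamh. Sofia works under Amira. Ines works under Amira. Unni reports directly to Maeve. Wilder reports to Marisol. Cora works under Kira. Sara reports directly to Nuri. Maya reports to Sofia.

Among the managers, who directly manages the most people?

Direct-report counts: Joaquin has 4; Bilal has 1; Vinh has 3; Amira has 6; Sofia has 1; Kira has 2; Hiro has 1; Maeve has 1; Delia has 1; Niamh has 2; Nuri has 1; Uri has 1; Rania has 1; Quentin has 1; Marisol has 3; Nikhil has 1. The largest is 6, held by Amira.

Amira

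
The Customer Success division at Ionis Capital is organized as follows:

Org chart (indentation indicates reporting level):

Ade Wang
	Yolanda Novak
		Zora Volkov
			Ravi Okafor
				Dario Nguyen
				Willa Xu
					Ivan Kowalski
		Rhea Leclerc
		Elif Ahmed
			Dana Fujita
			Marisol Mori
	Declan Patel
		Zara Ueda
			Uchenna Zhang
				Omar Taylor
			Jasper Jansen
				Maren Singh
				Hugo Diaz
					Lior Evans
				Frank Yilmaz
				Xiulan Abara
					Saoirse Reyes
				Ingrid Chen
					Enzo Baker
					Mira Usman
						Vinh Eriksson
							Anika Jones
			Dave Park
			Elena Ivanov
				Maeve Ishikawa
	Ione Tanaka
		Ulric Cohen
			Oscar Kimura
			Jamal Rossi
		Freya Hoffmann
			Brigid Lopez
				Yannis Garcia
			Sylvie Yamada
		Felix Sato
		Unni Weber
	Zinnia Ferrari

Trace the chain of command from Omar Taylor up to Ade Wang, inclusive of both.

Omar Taylor -> Uchenna Zhang -> Zara Ueda -> Declan Patel -> Ade Wang

Omar Taylor reports to Uchenna Zhang. Uchenna Zhang reports to Zara Ueda. Zara Ueda reports to Declan Patel. Declan Patel reports to Ade Wang. Ade Wang is at the top.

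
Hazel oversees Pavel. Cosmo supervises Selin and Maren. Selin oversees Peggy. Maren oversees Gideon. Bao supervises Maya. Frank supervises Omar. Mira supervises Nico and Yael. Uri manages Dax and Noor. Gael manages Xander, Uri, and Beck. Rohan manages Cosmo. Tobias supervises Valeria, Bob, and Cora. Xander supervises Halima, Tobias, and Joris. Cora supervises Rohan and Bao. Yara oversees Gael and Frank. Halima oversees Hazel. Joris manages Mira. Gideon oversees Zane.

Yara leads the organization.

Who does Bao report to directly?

Cora

Bao reports directly to Cora.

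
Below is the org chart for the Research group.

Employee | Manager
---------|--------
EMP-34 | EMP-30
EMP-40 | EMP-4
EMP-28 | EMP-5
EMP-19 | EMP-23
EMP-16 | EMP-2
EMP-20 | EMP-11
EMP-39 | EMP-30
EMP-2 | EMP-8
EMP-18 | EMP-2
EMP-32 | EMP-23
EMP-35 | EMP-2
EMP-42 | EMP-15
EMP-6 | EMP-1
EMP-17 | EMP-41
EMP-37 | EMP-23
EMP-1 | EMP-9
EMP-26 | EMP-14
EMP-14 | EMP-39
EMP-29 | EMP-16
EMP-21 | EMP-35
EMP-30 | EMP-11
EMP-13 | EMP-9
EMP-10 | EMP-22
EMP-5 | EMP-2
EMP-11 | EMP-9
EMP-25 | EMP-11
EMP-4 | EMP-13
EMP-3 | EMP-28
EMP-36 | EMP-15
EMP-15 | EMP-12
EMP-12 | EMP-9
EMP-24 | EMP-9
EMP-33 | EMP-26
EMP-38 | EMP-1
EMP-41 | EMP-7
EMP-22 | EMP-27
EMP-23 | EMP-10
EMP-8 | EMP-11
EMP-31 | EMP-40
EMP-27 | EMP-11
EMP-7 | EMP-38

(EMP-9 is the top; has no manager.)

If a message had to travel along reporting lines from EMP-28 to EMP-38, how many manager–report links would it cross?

EMP-28 is 5 levels below EMP-9, and EMP-38 is 2 levels below EMP-9 (their lowest common manager). The shortest path runs up from EMP-28 to EMP-9 and back down to EMP-38: 5 + 2 = 7 links.

7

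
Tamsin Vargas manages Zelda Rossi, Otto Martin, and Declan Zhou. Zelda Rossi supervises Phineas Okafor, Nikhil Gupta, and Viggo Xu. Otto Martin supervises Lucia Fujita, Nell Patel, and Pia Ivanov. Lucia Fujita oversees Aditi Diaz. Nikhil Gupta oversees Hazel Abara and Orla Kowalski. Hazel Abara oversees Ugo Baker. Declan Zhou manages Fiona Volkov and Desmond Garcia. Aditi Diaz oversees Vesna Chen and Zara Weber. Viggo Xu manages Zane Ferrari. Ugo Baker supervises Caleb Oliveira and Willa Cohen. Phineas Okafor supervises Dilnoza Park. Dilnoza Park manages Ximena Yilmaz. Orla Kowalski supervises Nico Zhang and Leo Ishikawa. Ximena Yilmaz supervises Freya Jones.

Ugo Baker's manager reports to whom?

Nikhil Gupta

Ugo Baker reports to Hazel Abara, and Hazel Abara reports to Nikhil Gupta. So Ugo Baker's skip-level manager is Nikhil Gupta.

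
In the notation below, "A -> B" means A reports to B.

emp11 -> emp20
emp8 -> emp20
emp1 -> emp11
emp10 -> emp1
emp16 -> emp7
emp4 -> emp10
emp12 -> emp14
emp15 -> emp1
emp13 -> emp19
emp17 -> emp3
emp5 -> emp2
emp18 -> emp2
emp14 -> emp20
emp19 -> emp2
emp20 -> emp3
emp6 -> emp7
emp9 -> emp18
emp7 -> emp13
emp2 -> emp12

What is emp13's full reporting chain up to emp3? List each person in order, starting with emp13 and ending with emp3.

emp13 -> emp19 -> emp2 -> emp12 -> emp14 -> emp20 -> emp3

emp13 reports to emp19. emp19 reports to emp2. emp2 reports to emp12. emp12 reports to emp14. emp14 reports to emp20. emp20 reports to emp3. emp3 is at the top.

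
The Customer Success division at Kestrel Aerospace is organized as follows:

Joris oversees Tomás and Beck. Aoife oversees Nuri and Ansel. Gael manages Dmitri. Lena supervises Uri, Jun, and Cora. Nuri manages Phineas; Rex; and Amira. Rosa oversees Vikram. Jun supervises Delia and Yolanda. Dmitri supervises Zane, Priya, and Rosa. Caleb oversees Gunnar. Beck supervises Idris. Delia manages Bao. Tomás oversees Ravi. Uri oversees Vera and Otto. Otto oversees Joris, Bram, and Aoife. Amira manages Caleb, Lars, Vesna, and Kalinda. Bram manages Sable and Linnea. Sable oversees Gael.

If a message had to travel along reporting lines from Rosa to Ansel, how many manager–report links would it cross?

Rosa is 5 levels below Otto, and Ansel is 2 levels below Otto (their lowest common manager). The shortest path runs up from Rosa to Otto and back down to Ansel: 5 + 2 = 7 links.

7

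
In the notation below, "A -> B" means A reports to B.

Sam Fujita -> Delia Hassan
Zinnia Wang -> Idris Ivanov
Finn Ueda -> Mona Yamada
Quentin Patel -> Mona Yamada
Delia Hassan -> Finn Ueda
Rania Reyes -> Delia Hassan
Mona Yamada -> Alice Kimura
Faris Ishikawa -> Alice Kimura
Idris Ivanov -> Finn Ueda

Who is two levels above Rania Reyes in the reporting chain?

Finn Ueda

Rania Reyes reports to Delia Hassan, and Delia Hassan reports to Finn Ueda. So Rania Reyes's skip-level manager is Finn Ueda.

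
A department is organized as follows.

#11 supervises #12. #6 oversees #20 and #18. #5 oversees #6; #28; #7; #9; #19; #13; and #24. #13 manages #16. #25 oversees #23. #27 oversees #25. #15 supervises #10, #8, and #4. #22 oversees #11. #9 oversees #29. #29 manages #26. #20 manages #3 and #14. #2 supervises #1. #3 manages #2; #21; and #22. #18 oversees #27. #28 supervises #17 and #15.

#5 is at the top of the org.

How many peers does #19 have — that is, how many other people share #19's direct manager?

#19 reports to #5. #5's other direct reports are #6, #28, #7, #9, #13, #24 — 6 peers.

6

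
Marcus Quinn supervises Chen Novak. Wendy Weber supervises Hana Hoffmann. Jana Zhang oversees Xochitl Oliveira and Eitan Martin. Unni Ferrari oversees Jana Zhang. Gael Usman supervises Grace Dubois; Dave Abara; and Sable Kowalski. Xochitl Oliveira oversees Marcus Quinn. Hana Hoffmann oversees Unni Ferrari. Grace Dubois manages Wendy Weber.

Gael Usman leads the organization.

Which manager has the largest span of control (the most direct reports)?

Direct-report counts: Gael Usman has 3; Grace Dubois has 1; Wendy Weber has 1; Hana Hoffmann has 1; Unni Ferrari has 1; Jana Zhang has 2; Xochitl Oliveira has 1; Marcus Quinn has 1. The largest is 3, held by Gael Usman.

Gael Usman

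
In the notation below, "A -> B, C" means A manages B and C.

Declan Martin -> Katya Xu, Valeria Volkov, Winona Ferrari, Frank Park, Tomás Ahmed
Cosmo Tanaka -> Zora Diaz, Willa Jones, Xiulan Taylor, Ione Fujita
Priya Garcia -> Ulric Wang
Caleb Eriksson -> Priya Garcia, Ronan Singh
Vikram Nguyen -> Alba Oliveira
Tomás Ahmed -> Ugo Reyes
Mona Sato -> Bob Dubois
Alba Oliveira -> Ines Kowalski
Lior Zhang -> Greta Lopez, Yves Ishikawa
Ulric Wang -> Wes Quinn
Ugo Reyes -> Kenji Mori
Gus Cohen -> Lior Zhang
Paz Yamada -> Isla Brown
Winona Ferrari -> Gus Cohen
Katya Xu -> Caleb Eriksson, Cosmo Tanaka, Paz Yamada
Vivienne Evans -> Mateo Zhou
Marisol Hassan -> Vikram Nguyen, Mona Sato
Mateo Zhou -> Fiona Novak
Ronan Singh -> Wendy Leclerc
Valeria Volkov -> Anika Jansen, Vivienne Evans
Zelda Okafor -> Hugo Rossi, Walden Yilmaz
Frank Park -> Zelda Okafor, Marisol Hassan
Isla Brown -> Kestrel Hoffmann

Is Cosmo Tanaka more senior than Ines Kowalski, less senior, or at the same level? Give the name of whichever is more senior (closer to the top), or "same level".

Cosmo Tanaka

Cosmo Tanaka is 2 levels below Declan Martin; Ines Kowalski is 5. Cosmo Tanaka is higher.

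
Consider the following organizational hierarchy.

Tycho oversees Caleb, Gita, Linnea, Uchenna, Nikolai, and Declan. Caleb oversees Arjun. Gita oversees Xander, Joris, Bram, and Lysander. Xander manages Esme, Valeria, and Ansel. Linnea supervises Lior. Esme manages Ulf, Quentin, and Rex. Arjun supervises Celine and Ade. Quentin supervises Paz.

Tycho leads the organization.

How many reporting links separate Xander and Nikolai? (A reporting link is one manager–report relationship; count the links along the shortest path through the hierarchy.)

Xander is 2 levels below Tycho, and Nikolai is 1 level below Tycho (their lowest common manager). The shortest path runs up from Xander to Tycho and back down to Nikolai: 2 + 1 = 3 links.

3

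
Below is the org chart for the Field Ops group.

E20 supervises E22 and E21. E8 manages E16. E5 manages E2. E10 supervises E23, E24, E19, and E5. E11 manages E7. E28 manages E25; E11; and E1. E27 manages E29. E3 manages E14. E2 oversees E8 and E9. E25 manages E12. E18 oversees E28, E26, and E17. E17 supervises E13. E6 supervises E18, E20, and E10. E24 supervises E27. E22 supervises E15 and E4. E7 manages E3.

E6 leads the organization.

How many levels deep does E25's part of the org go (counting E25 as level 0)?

1

The longest chain under E25 runs E25 → E12, which is 1 level below E25.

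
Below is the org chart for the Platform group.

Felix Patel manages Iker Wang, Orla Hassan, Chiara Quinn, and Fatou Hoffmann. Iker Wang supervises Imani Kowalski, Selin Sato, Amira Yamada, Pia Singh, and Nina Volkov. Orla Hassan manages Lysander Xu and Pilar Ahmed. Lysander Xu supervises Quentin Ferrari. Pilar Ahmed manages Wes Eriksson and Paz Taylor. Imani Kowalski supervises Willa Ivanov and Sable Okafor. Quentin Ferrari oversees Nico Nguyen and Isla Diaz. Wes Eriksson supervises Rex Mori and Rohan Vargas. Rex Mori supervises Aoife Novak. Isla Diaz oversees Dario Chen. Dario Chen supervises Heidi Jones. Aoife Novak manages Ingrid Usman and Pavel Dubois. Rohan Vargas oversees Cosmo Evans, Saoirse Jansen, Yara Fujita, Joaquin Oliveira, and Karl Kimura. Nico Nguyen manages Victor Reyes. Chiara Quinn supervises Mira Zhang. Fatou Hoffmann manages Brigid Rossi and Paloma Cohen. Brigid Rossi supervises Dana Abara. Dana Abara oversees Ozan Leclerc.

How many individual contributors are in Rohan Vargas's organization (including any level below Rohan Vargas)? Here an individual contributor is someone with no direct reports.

The people in Rohan Vargas's organization with no one reporting to them are Joaquin Oliveira, Karl Kimura, Saoirse Jansen, Yara Fujita, Cosmo Evans. That is 5.

5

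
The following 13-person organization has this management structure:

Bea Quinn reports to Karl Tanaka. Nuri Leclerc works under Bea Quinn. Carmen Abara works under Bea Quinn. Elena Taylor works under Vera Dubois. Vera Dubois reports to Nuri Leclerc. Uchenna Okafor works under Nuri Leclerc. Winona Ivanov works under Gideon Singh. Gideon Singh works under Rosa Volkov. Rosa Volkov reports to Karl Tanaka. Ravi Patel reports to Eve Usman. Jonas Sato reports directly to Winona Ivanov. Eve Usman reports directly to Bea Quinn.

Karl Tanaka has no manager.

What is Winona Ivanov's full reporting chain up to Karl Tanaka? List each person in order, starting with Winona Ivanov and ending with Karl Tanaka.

Winona Ivanov -> Gideon Singh -> Rosa Volkov -> Karl Tanaka

Winona Ivanov reports to Gideon Singh. Gideon Singh reports to Rosa Volkov. Rosa Volkov reports to Karl Tanaka. Karl Tanaka is at the top.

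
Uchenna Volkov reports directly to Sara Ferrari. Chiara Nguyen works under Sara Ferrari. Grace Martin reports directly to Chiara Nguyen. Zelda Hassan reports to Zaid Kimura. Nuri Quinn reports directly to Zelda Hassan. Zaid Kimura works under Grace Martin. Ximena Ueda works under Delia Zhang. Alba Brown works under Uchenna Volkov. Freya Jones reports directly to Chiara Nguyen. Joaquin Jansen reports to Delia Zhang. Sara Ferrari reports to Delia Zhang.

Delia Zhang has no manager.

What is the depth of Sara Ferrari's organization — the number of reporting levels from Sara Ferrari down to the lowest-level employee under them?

5

The longest chain under Sara Ferrari runs Sara Ferrari → Chiara Nguyen → Grace Martin → Zaid Kimura → Zelda Hassan → Nuri Quinn, which is 5 levels below Sara Ferrari.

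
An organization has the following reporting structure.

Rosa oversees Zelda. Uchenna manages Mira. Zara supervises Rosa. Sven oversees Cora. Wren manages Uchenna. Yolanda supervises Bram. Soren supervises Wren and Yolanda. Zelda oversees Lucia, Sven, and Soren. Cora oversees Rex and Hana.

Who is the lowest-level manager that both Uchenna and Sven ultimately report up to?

Uchenna's chain of managers is Wren, Soren, Zelda, Rosa, Zara. Sven's chain of managers is Zelda, Rosa, Zara. The first manager that appears in both chains is Zelda.

Zelda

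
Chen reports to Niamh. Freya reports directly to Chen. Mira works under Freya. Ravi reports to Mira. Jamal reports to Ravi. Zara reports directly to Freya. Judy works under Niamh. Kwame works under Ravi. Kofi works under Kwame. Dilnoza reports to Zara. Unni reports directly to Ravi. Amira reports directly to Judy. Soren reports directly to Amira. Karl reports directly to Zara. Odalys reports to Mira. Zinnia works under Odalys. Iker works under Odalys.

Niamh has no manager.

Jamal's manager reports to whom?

Mira

Jamal reports to Ravi, and Ravi reports to Mira. So Jamal's skip-level manager is Mira.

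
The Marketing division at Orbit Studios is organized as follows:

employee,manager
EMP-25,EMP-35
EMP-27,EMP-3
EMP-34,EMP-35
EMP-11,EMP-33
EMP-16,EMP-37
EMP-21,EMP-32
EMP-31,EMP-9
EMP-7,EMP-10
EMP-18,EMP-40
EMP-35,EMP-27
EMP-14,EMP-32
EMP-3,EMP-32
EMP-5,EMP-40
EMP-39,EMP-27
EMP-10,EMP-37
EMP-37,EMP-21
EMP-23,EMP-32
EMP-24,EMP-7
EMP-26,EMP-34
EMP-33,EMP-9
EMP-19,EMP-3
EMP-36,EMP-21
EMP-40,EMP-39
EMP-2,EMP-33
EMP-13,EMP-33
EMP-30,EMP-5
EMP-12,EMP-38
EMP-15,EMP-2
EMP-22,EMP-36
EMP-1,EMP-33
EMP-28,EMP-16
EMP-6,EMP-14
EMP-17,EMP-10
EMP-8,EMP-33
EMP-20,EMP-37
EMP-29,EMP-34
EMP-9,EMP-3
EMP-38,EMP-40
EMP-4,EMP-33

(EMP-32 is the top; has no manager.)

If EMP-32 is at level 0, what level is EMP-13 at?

Chain from EMP-13 up to EMP-32: EMP-13 → EMP-33 → EMP-9 → EMP-3 → EMP-32. That is 4 steps up, so EMP-13 is 4 levels below EMP-32.

4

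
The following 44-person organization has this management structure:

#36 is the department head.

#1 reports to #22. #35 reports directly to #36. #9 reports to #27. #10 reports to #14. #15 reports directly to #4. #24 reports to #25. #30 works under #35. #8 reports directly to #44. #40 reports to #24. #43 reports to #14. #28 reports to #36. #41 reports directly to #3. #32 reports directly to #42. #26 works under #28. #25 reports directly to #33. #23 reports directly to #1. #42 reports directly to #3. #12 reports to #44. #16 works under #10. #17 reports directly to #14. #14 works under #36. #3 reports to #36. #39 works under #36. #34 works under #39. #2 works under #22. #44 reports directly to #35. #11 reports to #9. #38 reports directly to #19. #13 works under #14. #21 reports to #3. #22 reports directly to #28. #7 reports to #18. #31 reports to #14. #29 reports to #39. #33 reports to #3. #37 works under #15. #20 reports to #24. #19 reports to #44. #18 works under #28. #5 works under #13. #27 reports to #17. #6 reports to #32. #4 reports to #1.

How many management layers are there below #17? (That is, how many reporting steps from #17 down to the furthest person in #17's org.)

3

The longest chain under #17 runs #17 → #27 → #9 → #11, which is 3 levels below #17.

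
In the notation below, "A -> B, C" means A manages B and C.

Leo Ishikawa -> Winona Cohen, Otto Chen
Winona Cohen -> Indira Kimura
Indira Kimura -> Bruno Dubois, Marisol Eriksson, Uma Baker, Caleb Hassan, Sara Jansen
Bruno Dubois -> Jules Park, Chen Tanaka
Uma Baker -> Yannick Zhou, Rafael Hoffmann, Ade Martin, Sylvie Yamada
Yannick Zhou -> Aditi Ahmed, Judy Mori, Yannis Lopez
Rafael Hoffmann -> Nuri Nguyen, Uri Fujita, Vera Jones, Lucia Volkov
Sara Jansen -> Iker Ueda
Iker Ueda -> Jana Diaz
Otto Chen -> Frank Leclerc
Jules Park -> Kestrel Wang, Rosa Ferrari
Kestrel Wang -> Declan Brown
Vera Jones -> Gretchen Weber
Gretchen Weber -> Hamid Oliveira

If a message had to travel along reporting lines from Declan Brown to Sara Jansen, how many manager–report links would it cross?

Declan Brown is 4 levels below Indira Kimura, and Sara Jansen is 1 level below Indira Kimura (their lowest common manager). The shortest path runs up from Declan Brown to Indira Kimura and back down to Sara Jansen: 4 + 1 = 5 links.

5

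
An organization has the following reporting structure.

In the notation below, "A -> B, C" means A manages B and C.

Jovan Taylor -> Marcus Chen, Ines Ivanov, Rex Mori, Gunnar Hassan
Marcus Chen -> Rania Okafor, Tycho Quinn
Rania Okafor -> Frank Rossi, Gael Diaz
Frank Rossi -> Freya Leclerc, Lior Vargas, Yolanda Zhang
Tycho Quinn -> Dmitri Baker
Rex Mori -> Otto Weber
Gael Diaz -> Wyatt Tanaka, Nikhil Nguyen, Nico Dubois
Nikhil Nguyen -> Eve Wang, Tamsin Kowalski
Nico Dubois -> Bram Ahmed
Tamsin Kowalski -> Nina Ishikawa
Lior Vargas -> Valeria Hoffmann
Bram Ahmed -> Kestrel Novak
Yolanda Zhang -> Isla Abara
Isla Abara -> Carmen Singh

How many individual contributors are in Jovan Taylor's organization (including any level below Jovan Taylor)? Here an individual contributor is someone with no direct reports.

11

The people in Jovan Taylor's organization with no one reporting to them are Gunnar Hassan, Otto Weber, Ines Ivanov, Dmitri Baker, Kestrel Novak, Nina Ishikawa, Eve Wang, Wyatt Tanaka, Carmen Singh, Valeria Hoffmann, Freya Leclerc. That is 11.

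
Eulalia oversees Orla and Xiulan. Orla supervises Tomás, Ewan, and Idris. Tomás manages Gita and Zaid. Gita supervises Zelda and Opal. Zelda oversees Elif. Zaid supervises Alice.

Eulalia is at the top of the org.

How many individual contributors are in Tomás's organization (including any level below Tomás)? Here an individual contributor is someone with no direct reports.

3

The people in Tomás's organization with no one reporting to them are Alice, Opal, Elif. That is 3.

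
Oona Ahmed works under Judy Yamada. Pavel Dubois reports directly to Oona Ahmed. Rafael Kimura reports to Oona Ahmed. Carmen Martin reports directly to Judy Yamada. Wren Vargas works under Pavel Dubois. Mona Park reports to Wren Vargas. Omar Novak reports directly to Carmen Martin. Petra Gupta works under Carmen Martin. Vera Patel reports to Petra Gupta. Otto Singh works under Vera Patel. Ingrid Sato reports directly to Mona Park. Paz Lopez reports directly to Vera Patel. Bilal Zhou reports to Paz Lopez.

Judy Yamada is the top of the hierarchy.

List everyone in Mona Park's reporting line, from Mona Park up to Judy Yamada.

Mona Park reports to Wren Vargas. Wren Vargas reports to Pavel Dubois. Pavel Dubois reports to Oona Ahmed. Oona Ahmed reports to Judy Yamada. Judy Yamada is at the top.

Mona Park -> Wren Vargas -> Pavel Dubois -> Oona Ahmed -> Judy Yamada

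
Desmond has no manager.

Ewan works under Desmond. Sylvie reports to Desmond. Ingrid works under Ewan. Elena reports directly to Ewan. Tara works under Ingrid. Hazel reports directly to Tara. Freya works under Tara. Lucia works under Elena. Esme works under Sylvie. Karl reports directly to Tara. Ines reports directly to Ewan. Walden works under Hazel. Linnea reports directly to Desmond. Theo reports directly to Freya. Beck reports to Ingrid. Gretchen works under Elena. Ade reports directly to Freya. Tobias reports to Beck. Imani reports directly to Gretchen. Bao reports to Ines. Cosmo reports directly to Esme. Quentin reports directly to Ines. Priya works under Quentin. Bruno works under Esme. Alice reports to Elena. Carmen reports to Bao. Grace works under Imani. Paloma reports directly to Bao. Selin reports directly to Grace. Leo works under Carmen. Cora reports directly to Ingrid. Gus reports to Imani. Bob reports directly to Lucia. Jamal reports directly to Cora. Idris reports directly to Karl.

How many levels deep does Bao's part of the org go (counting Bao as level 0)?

2

The longest chain under Bao runs Bao → Carmen → Leo, which is 2 levels below Bao.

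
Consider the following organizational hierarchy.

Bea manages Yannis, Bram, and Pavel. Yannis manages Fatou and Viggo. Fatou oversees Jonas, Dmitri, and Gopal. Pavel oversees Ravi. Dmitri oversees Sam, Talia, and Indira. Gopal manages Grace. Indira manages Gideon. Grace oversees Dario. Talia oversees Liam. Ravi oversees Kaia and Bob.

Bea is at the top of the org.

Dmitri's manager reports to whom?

Yannis

Dmitri reports to Fatou, and Fatou reports to Yannis. So Dmitri's skip-level manager is Yannis.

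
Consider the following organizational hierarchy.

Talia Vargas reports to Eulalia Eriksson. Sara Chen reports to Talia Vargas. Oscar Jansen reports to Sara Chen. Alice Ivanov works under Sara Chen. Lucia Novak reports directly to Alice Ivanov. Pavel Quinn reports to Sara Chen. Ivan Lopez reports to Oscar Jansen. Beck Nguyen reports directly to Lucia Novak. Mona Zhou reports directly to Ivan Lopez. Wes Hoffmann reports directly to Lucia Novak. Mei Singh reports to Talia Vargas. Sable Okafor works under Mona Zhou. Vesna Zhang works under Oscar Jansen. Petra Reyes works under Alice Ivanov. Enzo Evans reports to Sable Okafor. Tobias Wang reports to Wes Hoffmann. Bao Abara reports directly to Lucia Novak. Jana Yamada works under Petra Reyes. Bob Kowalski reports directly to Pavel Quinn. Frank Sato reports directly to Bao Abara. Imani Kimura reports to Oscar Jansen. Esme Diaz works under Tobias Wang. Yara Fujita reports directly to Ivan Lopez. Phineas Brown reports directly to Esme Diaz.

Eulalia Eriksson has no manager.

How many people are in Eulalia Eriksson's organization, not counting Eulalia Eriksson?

Eulalia Eriksson directly manages Talia Vargas. Under Talia Vargas: Mei Singh, Sara Chen, Pavel Quinn, Bob Kowalski, Alice Ivanov, Petra Reyes, Jana Yamada, Lucia Novak, Bao Abara, Frank Sato, Wes Hoffmann, Tobias Wang, Esme Diaz, Phineas Brown, Beck Nguyen, Oscar Jansen, Imani Kimura, Vesna Zhang, Ivan Lopez, Yara Fujita, Mona Zhou, Sable Okafor, Enzo Evans (23). That's 24 in total.

24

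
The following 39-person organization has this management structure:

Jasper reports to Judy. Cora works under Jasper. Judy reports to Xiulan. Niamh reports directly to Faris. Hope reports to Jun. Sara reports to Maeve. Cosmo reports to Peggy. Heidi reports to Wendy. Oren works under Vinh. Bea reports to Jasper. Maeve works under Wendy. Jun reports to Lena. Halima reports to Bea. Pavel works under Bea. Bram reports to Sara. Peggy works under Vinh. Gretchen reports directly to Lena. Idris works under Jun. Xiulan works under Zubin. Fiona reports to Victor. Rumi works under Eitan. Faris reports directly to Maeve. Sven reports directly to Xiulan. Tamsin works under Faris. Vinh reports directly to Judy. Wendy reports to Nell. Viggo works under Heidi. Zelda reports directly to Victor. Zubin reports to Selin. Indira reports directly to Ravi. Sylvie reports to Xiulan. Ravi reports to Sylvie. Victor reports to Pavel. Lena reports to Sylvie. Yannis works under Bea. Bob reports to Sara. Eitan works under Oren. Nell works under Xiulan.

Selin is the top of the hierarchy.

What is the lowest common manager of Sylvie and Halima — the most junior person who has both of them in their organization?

Xiulan

Sylvie's chain of managers is Xiulan, Zubin, Selin. Halima's chain of managers is Bea, Jasper, Judy, Xiulan, Zubin, Selin. The first manager that appears in both chains is Xiulan.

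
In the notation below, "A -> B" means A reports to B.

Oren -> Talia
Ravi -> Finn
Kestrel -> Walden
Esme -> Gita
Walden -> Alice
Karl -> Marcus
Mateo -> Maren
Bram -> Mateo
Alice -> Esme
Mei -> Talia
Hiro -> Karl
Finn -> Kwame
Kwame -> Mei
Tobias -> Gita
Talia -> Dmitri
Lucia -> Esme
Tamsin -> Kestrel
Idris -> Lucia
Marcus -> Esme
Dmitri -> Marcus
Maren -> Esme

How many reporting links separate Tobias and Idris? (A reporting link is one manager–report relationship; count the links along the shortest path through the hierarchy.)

4

Tobias is 1 level below Gita, and Idris is 3 levels below Gita (their lowest common manager). The shortest path runs up from Tobias to Gita and back down to Idris: 1 + 3 = 4 links.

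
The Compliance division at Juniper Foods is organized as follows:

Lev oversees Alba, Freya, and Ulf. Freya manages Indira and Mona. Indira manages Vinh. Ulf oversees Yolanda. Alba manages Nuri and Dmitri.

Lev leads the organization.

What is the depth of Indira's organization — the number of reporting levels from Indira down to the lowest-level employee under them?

1

The longest chain under Indira runs Indira → Vinh, which is 1 level below Indira.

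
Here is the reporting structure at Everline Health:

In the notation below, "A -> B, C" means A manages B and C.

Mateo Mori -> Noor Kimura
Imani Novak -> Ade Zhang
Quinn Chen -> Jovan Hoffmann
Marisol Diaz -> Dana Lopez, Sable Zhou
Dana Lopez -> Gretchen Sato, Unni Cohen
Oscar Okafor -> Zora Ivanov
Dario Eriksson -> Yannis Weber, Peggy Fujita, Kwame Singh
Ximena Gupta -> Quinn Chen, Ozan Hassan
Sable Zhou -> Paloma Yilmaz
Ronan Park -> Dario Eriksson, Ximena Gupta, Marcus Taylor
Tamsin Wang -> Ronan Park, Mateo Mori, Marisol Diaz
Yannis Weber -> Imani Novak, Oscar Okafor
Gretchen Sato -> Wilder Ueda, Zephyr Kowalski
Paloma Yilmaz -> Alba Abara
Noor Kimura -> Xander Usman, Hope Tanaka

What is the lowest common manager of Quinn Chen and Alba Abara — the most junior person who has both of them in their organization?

Tamsin Wang

Quinn Chen's chain of managers is Ximena Gupta, Ronan Park, Tamsin Wang. Alba Abara's chain of managers is Paloma Yilmaz, Sable Zhou, Marisol Diaz, Tamsin Wang. The first manager that appears in both chains is Tamsin Wang.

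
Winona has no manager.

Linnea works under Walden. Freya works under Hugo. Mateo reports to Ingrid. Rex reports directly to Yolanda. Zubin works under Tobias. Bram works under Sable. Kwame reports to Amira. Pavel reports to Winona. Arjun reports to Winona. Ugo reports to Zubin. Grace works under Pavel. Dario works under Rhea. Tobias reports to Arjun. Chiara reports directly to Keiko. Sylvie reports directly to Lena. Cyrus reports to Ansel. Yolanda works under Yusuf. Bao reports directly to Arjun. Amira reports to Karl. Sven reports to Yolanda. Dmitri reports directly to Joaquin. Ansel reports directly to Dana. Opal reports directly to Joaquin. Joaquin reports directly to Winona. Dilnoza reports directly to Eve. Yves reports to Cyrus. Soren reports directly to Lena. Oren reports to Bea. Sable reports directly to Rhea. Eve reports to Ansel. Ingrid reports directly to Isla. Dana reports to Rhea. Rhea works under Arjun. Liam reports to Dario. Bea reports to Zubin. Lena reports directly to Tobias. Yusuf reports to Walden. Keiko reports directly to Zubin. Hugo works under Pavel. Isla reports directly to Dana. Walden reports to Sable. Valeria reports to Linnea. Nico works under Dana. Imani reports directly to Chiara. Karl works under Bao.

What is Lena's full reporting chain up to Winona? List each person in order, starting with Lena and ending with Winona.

Lena reports to Tobias. Tobias reports to Arjun. Arjun reports to Winona. Winona is at the top.

Lena -> Tobias -> Arjun -> Winona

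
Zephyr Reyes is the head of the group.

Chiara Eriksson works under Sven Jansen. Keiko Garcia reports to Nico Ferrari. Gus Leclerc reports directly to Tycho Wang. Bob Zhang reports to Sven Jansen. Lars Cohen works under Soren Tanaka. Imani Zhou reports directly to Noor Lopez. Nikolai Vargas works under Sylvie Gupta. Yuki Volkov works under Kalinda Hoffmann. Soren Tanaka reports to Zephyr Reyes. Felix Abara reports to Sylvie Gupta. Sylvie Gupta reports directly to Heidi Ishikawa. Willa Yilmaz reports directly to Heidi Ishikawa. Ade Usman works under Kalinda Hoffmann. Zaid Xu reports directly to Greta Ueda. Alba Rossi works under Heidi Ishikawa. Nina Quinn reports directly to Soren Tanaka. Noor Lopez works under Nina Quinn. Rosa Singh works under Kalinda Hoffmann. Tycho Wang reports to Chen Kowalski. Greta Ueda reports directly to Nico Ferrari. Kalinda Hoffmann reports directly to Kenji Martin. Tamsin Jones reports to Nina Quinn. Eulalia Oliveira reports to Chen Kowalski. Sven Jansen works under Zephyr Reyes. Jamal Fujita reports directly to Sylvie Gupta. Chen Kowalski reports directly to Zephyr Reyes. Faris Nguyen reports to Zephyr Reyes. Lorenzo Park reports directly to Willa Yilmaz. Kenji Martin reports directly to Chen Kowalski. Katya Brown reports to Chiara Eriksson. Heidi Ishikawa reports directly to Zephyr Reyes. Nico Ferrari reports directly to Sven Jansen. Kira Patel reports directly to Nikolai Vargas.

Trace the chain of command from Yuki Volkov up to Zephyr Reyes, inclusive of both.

Yuki Volkov reports to Kalinda Hoffmann. Kalinda Hoffmann reports to Kenji Martin. Kenji Martin reports to Chen Kowalski. Chen Kowalski reports to Zephyr Reyes. Zephyr Reyes is at the top.

Yuki Volkov -> Kalinda Hoffmann -> Kenji Martin -> Chen Kowalski -> Zephyr Reyes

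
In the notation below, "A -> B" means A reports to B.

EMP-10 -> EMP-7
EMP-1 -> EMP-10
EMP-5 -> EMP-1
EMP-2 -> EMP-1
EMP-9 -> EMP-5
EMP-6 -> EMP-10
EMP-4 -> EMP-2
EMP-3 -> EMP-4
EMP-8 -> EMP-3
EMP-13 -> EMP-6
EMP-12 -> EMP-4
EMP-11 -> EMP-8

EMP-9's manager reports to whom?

EMP-1

EMP-9 reports to EMP-5, and EMP-5 reports to EMP-1. So EMP-9's skip-level manager is EMP-1.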